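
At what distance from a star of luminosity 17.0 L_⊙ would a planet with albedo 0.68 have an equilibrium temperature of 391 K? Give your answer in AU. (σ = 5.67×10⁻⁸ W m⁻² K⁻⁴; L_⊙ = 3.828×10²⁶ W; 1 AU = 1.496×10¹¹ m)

L = 17.0 × 3.828×10²⁶ = 6.51×10²⁷ W.
From T_eq⁴ = L(1−A)/(16πσd²): d = √[L(1−A)/(16πσT_eq⁴)].
d = √[6.51×10²⁷ × 0.32 / (16π × 5.67×10⁻⁸ × (391)⁴)] = 1.77×10¹¹ m = 1.18 AU.

d ≈ 1.18 AU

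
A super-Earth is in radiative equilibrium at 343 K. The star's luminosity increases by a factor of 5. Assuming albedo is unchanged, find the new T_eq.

T_eq ∝ L^(1/4) · d^(−1/2).
T′ = 343 × 5^(1/4) = 513 K.

T_eq ≈ 513 K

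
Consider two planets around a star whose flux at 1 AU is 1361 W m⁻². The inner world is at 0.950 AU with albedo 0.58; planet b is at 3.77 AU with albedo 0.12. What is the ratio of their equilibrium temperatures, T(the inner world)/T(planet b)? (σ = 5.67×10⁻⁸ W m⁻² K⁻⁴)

T₁/T₂ ≈ 1.656

T_eq = [S₀(1−A)/(4σd²)]^(1/4), so T ∝ (1−A)^(1/4) / √d.
T₁ = [1361×0.42/(4×5.67×10⁻⁸×0.950²)]^(1/4) = 229.88 K.
T₂ = [1361×0.88/(4×5.67×10⁻⁸×3.77²)]^(1/4) = 138.84 K.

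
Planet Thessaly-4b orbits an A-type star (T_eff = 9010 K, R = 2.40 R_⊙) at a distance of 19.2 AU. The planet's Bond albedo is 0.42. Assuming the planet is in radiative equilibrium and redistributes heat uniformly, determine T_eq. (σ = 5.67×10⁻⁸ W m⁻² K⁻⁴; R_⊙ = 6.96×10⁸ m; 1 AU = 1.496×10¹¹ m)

T_eq ≈ 134 K

R_⋆ = 2.40 × 6.96×10⁸ = 1.67×10⁹ m.
d = 19.2 AU = 2.87×10¹² m.
L = 4πR_⋆²σT_⋆⁴ = 4π(1.67×10⁹)² × 5.67×10⁻⁸ × (9010)⁴ = 1.31×10²⁸ W.
S = L/(4πd²) = 126 W m⁻².
Energy balance: absorbed = emitted ⇒ πR²·S(1−A) = 4πR²·σT_eq⁴, so T_eq⁴ = S(1−A)/(4σ).
T_eq = [126 × 0.58 / (4 × 5.67×10⁻⁸)]^(1/4) = (3.23×10⁸)^(1/4) = 134 K.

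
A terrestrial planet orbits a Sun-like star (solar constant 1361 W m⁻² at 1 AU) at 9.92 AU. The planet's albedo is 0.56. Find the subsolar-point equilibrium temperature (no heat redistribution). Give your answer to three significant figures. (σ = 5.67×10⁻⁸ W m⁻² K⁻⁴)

Flux at 9.92 AU: S = 1361/9.92² = 13.8 W m⁻².
At the subsolar point the surface absorbs S(1−A) and emits σT⁴ per unit area — no factor of 4, since only the local patch is in balance.
T = [13.8 × 0.44 / 5.67×10⁻⁸]^(1/4) = (1.07×10⁸)^(1/4) = 102 K.

T_ss ≈ 102 K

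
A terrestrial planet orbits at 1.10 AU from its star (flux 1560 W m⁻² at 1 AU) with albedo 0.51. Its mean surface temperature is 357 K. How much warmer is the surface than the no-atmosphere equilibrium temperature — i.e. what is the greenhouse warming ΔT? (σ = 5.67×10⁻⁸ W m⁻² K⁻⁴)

S = 1560/1.10² = 1289 W m⁻².
T_eq = [S(1−A)/(4σ)]^(1/4) = [1289×0.49/(4×5.67×10⁻⁸)]^(1/4) = 229.7 K.
ΔT = T_surf − T_eq = 357 − 229.7.

ΔT ≈ 127.3 K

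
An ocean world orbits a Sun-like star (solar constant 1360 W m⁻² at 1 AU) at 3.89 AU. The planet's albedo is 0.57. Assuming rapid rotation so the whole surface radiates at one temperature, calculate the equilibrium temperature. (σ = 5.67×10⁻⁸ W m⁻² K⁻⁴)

T_eq ≈ 114 K

Flux at 3.89 AU: S = 1360/3.89² = 89.9 W m⁻².
Energy balance: absorbed = emitted ⇒ πR²·S(1−A) = 4πR²·σT_eq⁴, so T_eq⁴ = S(1−A)/(4σ).
T_eq = [89.9 × 0.43 / (4 × 5.67×10⁻⁸)]^(1/4) = (1.70×10⁸)^(1/4) = 114 K.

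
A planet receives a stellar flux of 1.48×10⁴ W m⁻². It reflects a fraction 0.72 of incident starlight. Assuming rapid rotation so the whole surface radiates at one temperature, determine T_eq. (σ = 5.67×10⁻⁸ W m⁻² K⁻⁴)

T_eq ≈ 368 K

Energy balance: absorbed = emitted ⇒ πR²·S(1−A) = 4πR²·σT_eq⁴, so T_eq⁴ = S(1−A)/(4σ).
T_eq = [1.48×10⁴ × 0.28 / (4 × 5.67×10⁻⁸)]^(1/4) = (1.83×10¹⁰)^(1/4) = 368 K.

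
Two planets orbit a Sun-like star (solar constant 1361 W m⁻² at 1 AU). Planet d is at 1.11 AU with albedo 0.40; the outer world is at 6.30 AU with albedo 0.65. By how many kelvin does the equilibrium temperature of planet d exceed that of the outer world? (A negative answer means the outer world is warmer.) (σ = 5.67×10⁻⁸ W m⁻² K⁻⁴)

T_eq = [S₀(1−A)/(4σd²)]^(1/4), so T ∝ (1−A)^(1/4) / √d.
T₁ = [1361×0.60/(4×5.67×10⁻⁸×1.11²)]^(1/4) = 232.50 K.
T₂ = [1361×0.35/(4×5.67×10⁻⁸×6.30²)]^(1/4) = 85.29 K.

ΔT ≈ 147.2 K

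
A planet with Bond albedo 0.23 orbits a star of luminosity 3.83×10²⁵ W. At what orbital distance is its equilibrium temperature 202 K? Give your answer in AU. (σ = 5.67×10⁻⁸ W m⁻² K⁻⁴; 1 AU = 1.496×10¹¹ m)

d ≈ 0.527 AU

From T_eq⁴ = L(1−A)/(16πσd²): d = √[L(1−A)/(16πσT_eq⁴)].
d = √[3.83×10²⁵ × 0.77 / (16π × 5.67×10⁻⁸ × (202)⁴)] = 7.88×10¹⁰ m = 0.527 AU.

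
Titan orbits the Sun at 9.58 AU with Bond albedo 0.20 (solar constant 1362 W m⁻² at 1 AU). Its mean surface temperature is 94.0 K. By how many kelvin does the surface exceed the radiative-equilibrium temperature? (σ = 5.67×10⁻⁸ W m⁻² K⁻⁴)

S = 1362/9.58² = 14.84 W m⁻².
T_eq = [S(1−A)/(4σ)]^(1/4) = [14.84×0.80/(4×5.67×10⁻⁸)]^(1/4) = 85.1 K.
ΔT = T_surf − T_eq = 94 − 85.1.

ΔT ≈ 8.9 K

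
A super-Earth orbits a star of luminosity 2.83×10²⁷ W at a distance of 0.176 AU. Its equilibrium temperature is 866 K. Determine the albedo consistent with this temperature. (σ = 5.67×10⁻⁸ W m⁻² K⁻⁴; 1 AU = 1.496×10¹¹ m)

d = 0.176 AU = 2.63×10¹⁰ m.
Flux: S = L/(4πd²) = 2.83×10²⁷/(4π×(2.63×10¹⁰)²) = 3.25×10⁵ W m⁻².
From T_eq⁴ = S(1−A)/(4σ): 1−A = 4σT_eq⁴/S.
1−A = 4 × 5.67×10⁻⁸ × (866)⁴ / 3.25×10⁵ = 0.393.

A ≈ 0.61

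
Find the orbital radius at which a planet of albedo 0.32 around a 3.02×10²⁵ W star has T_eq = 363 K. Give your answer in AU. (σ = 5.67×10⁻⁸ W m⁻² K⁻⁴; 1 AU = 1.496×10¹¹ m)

d ≈ 0.136 AU

From T_eq⁴ = L(1−A)/(16πσd²): d = √[L(1−A)/(16πσT_eq⁴)].
d = √[3.02×10²⁵ × 0.68 / (16π × 5.67×10⁻⁸ × (363)⁴)] = 2.04×10¹⁰ m = 0.136 AU.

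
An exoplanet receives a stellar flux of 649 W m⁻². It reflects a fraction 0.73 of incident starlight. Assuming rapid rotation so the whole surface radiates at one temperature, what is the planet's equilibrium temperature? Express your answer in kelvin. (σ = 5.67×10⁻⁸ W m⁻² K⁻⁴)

T_eq ≈ 167 K

Energy balance: absorbed = emitted ⇒ πR²·S(1−A) = 4πR²·σT_eq⁴, so T_eq⁴ = S(1−A)/(4σ).
T_eq = [649 × 0.27 / (4 × 5.67×10⁻⁸)]^(1/4) = (7.73×10⁸)^(1/4) = 167 K.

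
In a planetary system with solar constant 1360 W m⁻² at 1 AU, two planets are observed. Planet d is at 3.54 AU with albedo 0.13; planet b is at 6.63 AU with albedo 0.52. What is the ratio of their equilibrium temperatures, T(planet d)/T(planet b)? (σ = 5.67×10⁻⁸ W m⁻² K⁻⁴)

T_eq = [S₀(1−A)/(4σd²)]^(1/4), so T ∝ (1−A)^(1/4) / √d.
T₁ = [1360×0.87/(4×5.67×10⁻⁸×3.54²)]^(1/4) = 142.84 K.
T₂ = [1360×0.48/(4×5.67×10⁻⁸×6.63²)]^(1/4) = 89.96 K.

T₁/T₂ ≈ 1.588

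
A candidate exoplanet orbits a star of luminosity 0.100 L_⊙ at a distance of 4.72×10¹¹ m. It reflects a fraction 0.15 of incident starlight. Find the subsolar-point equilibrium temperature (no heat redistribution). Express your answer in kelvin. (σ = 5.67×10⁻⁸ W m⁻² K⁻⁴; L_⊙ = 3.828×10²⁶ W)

L = 0.100 × 3.828×10²⁶ = 3.83×10²⁵ W.
Flux: S = L/(4πd²) = 3.83×10²⁵/(4π×(4.72×10¹¹)²) = 13.7 W m⁻².
At the subsolar point the surface absorbs S(1−A) and emits σT⁴ per unit area — no factor of 4, since only the local patch is in balance.
T = [13.7 × 0.85 / 5.67×10⁻⁸]^(1/4) = (2.05×10⁸)^(1/4) = 120 K.

T_ss ≈ 120 K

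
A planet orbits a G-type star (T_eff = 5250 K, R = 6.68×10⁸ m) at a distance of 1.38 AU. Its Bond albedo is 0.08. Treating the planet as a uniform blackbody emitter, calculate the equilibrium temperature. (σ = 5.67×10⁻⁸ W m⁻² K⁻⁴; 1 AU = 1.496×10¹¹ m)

T_eq ≈ 207 K

d = 1.38 AU = 2.06×10¹¹ m.
L = 4πR_⋆²σT_⋆⁴ = 4π(6.68×10⁸)² × 5.67×10⁻⁸ × (5250)⁴ = 2.42×10²⁶ W.
S = L/(4πd²) = 451 W m⁻².
Energy balance: absorbed = emitted ⇒ πR²·S(1−A) = 4πR²·σT_eq⁴, so T_eq⁴ = S(1−A)/(4σ).
T_eq = [451 × 0.92 / (4 × 5.67×10⁻⁸)]^(1/4) = (1.83×10⁹)^(1/4) = 207 K.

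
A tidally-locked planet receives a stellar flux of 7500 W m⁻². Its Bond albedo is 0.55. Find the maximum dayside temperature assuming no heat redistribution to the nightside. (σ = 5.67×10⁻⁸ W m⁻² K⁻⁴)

T_ss ≈ 494 K

With no redistribution each surface element balances locally: S(1−A) = σT⁴.
T = [7500 × 0.45 / 5.67×10⁻⁸]^(1/4) = (5.95×10¹⁰)^(1/4) = 494 K.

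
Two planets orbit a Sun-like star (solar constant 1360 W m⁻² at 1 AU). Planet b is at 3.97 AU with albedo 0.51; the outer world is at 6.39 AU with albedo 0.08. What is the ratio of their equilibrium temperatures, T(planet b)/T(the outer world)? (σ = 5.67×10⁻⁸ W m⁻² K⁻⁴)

T_eq = [S₀(1−A)/(4σd²)]^(1/4), so T ∝ (1−A)^(1/4) / √d.
T₁ = [1360×0.49/(4×5.67×10⁻⁸×3.97²)]^(1/4) = 116.85 K.
T₂ = [1360×0.92/(4×5.67×10⁻⁸×6.39²)]^(1/4) = 107.81 K.

T₁/T₂ ≈ 1.084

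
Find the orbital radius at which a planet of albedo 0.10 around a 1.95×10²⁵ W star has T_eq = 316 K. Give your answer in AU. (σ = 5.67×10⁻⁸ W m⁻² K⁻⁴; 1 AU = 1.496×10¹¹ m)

From T_eq⁴ = L(1−A)/(16πσd²): d = √[L(1−A)/(16πσT_eq⁴)].
d = √[1.95×10²⁵ × 0.90 / (16π × 5.67×10⁻⁸ × (316)⁴)] = 2.49×10¹⁰ m = 0.166 AU.

d ≈ 0.166 AU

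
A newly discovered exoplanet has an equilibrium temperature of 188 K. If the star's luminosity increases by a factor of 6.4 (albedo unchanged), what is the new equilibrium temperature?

T_eq ∝ L^(1/4) · d^(−1/2).
T′ = 188 × 6.4^(1/4) = 299 K.

T_eq ≈ 299 K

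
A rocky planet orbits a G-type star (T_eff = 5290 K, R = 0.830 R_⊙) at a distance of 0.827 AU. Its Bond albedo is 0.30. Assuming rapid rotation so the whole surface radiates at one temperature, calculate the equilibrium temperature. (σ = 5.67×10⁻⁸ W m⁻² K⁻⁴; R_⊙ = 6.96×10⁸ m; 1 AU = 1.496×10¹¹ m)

T_eq ≈ 234 K

R_⋆ = 0.830 × 6.96×10⁸ = 5.78×10⁸ m.
d = 0.827 AU = 1.24×10¹¹ m.
L = 4πR_⋆²σT_⋆⁴ = 4π(5.78×10⁸)² × 5.67×10⁻⁸ × (5290)⁴ = 1.86×10²⁶ W.
S = L/(4πd²) = 968 W m⁻².
Energy balance: absorbed = emitted ⇒ πR²·S(1−A) = 4πR²·σT_eq⁴, so T_eq⁴ = S(1−A)/(4σ).
T_eq = [968 × 0.70 / (4 × 5.67×10⁻⁸)]^(1/4) = (2.99×10⁹)^(1/4) = 234 K.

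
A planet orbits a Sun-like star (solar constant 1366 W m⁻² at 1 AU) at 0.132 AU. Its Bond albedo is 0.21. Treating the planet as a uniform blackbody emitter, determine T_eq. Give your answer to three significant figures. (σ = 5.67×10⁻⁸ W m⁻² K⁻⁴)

T_eq ≈ 723 K

Flux at 0.132 AU: S = 1366/0.132² = 7.84×10⁴ W m⁻².
Energy balance: absorbed = emitted ⇒ πR²·S(1−A) = 4πR²·σT_eq⁴, so T_eq⁴ = S(1−A)/(4σ).
T_eq = [7.84×10⁴ × 0.79 / (4 × 5.67×10⁻⁸)]^(1/4) = (2.73×10¹¹)^(1/4) = 723 K.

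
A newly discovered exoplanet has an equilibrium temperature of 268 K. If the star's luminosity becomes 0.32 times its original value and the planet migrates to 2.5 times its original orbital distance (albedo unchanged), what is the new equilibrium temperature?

T_eq ≈ 127 K

T_eq ∝ L^(1/4) · d^(−1/2).
T′ = 268 × 0.32^(1/4) / 2.5^(1/2) = 127 K.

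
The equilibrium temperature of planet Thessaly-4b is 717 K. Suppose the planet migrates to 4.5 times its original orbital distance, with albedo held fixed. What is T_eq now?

T_eq ∝ L^(1/4) · d^(−1/2).
T′ = 717 / 4.5^(1/2) = 338 K.

T_eq ≈ 338 K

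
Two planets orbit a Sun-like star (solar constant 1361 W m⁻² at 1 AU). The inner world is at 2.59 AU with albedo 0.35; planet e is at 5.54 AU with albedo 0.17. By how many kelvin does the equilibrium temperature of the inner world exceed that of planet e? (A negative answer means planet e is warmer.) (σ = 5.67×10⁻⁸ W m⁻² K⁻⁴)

T_eq = [S₀(1−A)/(4σd²)]^(1/4), so T ∝ (1−A)^(1/4) / √d.
T₁ = [1361×0.65/(4×5.67×10⁻⁸×2.59²)]^(1/4) = 155.29 K.
T₂ = [1361×0.83/(4×5.67×10⁻⁸×5.54²)]^(1/4) = 112.87 K.

ΔT ≈ 42.4 K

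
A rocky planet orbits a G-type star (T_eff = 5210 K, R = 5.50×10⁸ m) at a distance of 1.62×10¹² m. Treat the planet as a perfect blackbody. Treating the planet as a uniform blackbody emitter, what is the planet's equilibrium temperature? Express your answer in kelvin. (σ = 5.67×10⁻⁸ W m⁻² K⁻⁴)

T_eq ≈ 67.9 K

L = 4πR_⋆²σT_⋆⁴ = 4π(5.50×10⁸)² × 5.67×10⁻⁸ × (5210)⁴ = 1.59×10²⁶ W.
S = L/(4πd²) = 4.82 W m⁻².
Energy balance: absorbed = emitted ⇒ πR²·S(1−A) = 4πR²·σT_eq⁴, so T_eq⁴ = S(1−A)/(4σ).
T_eq = [4.82 × 1.00 / (4 × 5.67×10⁻⁸)]^(1/4) = (2.12×10⁷)^(1/4) = 67.9 K.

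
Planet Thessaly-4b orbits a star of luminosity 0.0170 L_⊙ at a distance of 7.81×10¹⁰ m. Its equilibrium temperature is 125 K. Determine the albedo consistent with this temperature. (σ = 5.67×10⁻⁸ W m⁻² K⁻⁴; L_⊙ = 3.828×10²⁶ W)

L = 0.0170 × 3.828×10²⁶ = 6.51×10²⁴ W.
Flux: S = L/(4πd²) = 6.51×10²⁴/(4π×(7.81×10¹⁰)²) = 84.9 W m⁻².
From T_eq⁴ = S(1−A)/(4σ): 1−A = 4σT_eq⁴/S.
1−A = 4 × 5.67×10⁻⁸ × (125)⁴ / 84.9 = 0.652.

A ≈ 0.35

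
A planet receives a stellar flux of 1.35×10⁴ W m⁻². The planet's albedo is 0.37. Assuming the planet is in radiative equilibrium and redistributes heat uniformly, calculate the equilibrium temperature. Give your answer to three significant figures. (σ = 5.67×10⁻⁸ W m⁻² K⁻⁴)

Energy balance: absorbed = emitted ⇒ πR²·S(1−A) = 4πR²·σT_eq⁴, so T_eq⁴ = S(1−A)/(4σ).
T_eq = [1.35×10⁴ × 0.63 / (4 × 5.67×10⁻⁸)]^(1/4) = (3.75×10¹⁰)^(1/4) = 440 K.

T_eq ≈ 440 K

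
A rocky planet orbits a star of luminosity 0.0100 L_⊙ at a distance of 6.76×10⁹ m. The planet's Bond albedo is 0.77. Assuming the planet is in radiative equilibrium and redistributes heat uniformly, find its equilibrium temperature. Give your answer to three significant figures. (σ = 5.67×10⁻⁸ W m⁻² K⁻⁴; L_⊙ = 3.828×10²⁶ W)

T_eq ≈ 287 K

L = 0.0100 × 3.828×10²⁶ = 3.83×10²⁴ W.
Flux: S = L/(4πd²) = 3.83×10²⁴/(4π×(6.76×10⁹)²) = 6670 W m⁻².
Energy balance: absorbed = emitted ⇒ πR²·S(1−A) = 4πR²·σT_eq⁴, so T_eq⁴ = S(1−A)/(4σ).
T_eq = [6670 × 0.23 / (4 × 5.67×10⁻⁸)]^(1/4) = (6.76×10⁹)^(1/4) = 287 K.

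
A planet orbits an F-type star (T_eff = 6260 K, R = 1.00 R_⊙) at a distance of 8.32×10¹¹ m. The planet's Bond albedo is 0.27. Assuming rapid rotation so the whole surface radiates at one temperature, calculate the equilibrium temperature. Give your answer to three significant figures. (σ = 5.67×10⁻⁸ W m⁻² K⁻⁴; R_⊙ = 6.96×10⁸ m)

T_eq ≈ 118 K

R_⋆ = 1.00 × 6.96×10⁸ = 6.96×10⁸ m.
L = 4πR_⋆²σT_⋆⁴ = 4π(6.96×10⁸)² × 5.67×10⁻⁸ × (6260)⁴ = 5.30×10²⁶ W.
S = L/(4πd²) = 60.9 W m⁻².
Energy balance: absorbed = emitted ⇒ πR²·S(1−A) = 4πR²·σT_eq⁴, so T_eq⁴ = S(1−A)/(4σ).
T_eq = [60.9 × 0.73 / (4 × 5.67×10⁻⁸)]^(1/4) = (1.96×10⁸)^(1/4) = 118 K.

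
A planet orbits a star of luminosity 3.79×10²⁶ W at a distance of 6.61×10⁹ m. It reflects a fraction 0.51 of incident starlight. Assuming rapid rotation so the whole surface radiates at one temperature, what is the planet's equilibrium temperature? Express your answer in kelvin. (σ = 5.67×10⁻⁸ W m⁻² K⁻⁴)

T_eq ≈ 1110 K

Flux: S = L/(4πd²) = 3.79×10²⁶/(4π×(6.61×10⁹)²) = 6.90×10⁵ W m⁻².
Energy balance: absorbed = emitted ⇒ πR²·S(1−A) = 4πR²·σT_eq⁴, so T_eq⁴ = S(1−A)/(4σ).
T_eq = [6.90×10⁵ × 0.49 / (4 × 5.67×10⁻⁸)]^(1/4) = (1.49×10¹²)^(1/4) = 1110 K.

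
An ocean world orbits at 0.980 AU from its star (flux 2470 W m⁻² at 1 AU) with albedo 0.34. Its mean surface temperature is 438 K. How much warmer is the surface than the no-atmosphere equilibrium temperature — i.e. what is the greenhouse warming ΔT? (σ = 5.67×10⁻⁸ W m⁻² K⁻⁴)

ΔT ≈ 143.9 K

S = 2470/0.980² = 2572 W m⁻².
T_eq = [S(1−A)/(4σ)]^(1/4) = [2572×0.66/(4×5.67×10⁻⁸)]^(1/4) = 294.1 K.
ΔT = T_surf − T_eq = 438 − 294.1.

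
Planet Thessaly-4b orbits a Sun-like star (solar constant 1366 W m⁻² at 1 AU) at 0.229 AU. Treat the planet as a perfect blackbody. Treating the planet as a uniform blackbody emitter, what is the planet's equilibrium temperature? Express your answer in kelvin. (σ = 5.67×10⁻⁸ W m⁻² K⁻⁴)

T_eq ≈ 582 K

Flux at 0.229 AU: S = 1366/0.229² = 2.60×10⁴ W m⁻².
Energy balance: absorbed = emitted ⇒ πR²·S(1−A) = 4πR²·σT_eq⁴, so T_eq⁴ = S(1−A)/(4σ).
T_eq = [2.60×10⁴ × 1.00 / (4 × 5.67×10⁻⁸)]^(1/4) = (1.15×10¹¹)^(1/4) = 582 K.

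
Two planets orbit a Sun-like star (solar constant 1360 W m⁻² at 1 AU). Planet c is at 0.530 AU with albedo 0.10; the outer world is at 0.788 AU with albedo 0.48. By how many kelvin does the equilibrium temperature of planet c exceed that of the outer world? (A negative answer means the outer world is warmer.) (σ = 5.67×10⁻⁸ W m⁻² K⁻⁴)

T_eq = [S₀(1−A)/(4σd²)]^(1/4), so T ∝ (1−A)^(1/4) / √d.
T₁ = [1360×0.90/(4×5.67×10⁻⁸×0.530²)]^(1/4) = 372.30 K.
T₂ = [1360×0.52/(4×5.67×10⁻⁸×0.788²)]^(1/4) = 266.20 K.

ΔT ≈ 106.1 K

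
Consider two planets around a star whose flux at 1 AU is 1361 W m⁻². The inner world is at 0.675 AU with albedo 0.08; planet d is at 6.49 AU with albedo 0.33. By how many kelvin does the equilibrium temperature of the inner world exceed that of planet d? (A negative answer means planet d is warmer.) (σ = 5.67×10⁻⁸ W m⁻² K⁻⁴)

T_eq = [S₀(1−A)/(4σd²)]^(1/4), so T ∝ (1−A)^(1/4) / √d.
T₁ = [1361×0.92/(4×5.67×10⁻⁸×0.675²)]^(1/4) = 331.78 K.
T₂ = [1361×0.67/(4×5.67×10⁻⁸×6.49²)]^(1/4) = 98.84 K.

ΔT ≈ 232.9 K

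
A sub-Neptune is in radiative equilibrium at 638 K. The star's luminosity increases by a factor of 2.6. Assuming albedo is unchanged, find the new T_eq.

T_eq ≈ 810 K

T_eq ∝ L^(1/4) · d^(−1/2).
T′ = 638 × 2.6^(1/4) = 810 K.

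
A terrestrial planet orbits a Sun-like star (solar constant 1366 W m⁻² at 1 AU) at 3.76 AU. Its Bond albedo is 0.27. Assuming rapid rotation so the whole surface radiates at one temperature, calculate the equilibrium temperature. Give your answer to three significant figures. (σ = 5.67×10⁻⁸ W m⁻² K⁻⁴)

T_eq ≈ 133 K

Flux at 3.76 AU: S = 1366/3.76² = 96.6 W m⁻².
Energy balance: absorbed = emitted ⇒ πR²·S(1−A) = 4πR²·σT_eq⁴, so T_eq⁴ = S(1−A)/(4σ).
T_eq = [96.6 × 0.73 / (4 × 5.67×10⁻⁸)]^(1/4) = (3.11×10⁸)^(1/4) = 133 K.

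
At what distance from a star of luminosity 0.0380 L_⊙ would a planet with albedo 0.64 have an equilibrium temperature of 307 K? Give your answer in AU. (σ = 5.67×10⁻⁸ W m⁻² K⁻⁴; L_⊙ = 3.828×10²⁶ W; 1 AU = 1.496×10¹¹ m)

L = 0.0380 × 3.828×10²⁶ = 1.45×10²⁵ W.
From T_eq⁴ = L(1−A)/(16πσd²): d = √[L(1−A)/(16πσT_eq⁴)].
d = √[1.45×10²⁵ × 0.36 / (16π × 5.67×10⁻⁸ × (307)⁴)] = 1.44×10¹⁰ m = 0.0961 AU.

d ≈ 0.0961 AU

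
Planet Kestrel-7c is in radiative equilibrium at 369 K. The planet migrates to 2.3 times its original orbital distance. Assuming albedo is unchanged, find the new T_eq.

T_eq ∝ L^(1/4) · d^(−1/2).
T′ = 369 / 2.3^(1/2) = 243 K.

T_eq ≈ 243 K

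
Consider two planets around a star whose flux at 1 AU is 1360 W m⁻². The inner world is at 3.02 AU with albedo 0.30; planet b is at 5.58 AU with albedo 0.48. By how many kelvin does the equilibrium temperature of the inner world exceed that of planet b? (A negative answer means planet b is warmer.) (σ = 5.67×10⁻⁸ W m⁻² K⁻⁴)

ΔT ≈ 46.4 K

T_eq = [S₀(1−A)/(4σd²)]^(1/4), so T ∝ (1−A)^(1/4) / √d.
T₁ = [1360×0.70/(4×5.67×10⁻⁸×3.02²)]^(1/4) = 146.47 K.
T₂ = [1360×0.52/(4×5.67×10⁻⁸×5.58²)]^(1/4) = 100.04 K.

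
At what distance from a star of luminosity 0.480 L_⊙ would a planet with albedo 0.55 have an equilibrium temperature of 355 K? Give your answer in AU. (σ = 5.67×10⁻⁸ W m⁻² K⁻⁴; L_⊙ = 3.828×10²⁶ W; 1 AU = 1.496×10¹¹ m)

L = 0.480 × 3.828×10²⁶ = 1.84×10²⁶ W.
From T_eq⁴ = L(1−A)/(16πσd²): d = √[L(1−A)/(16πσT_eq⁴)].
d = √[1.84×10²⁶ × 0.45 / (16π × 5.67×10⁻⁸ × (355)⁴)] = 4.27×10¹⁰ m = 0.286 AU.

d ≈ 0.286 AU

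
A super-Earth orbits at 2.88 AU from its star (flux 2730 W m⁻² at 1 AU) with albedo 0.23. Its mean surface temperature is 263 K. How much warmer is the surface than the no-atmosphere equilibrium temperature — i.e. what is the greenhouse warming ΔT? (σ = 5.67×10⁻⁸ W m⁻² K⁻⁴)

ΔT ≈ 80.2 K

S = 2730/2.88² = 329.1 W m⁻².
T_eq = [S(1−A)/(4σ)]^(1/4) = [329.1×0.77/(4×5.67×10⁻⁸)]^(1/4) = 182.8 K.
ΔT = T_surf − T_eq = 263 − 182.8.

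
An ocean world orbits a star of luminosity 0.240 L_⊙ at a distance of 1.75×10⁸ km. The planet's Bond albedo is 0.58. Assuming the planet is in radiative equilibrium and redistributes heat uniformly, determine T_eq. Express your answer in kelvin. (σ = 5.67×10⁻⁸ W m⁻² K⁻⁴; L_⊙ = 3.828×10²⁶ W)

T_eq ≈ 145 K

d = 1.75×10⁸ km = 1.75×10¹¹ m.
L = 0.240 × 3.828×10²⁶ = 9.19×10²⁵ W.
Flux: S = L/(4πd²) = 9.19×10²⁵/(4π×(1.75×10¹¹)²) = 239 W m⁻².
Energy balance: absorbed = emitted ⇒ πR²·S(1−A) = 4πR²·σT_eq⁴, so T_eq⁴ = S(1−A)/(4σ).
T_eq = [239 × 0.42 / (4 × 5.67×10⁻⁸)]^(1/4) = (4.42×10⁸)^(1/4) = 145 K.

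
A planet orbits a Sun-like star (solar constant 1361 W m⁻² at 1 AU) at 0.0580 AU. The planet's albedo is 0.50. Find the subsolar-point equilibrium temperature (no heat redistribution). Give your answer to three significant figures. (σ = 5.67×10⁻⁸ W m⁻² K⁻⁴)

T_ss ≈ 1370 K

Flux at 0.0580 AU: S = 1361/0.0580² = 4.05×10⁵ W m⁻².
At the subsolar point the surface absorbs S(1−A) and emits σT⁴ per unit area — no factor of 4, since only the local patch is in balance.
T = [4.05×10⁵ × 0.50 / 5.67×10⁻⁸]^(1/4) = (3.57×10¹²)^(1/4) = 1370 K.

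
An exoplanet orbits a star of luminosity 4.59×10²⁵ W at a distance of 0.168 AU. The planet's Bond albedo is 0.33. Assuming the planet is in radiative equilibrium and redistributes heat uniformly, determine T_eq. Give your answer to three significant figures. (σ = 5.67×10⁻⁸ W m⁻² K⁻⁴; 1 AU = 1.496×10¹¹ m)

T_eq ≈ 362 K

d = 0.168 AU = 2.51×10¹⁰ m.
Flux: S = L/(4πd²) = 4.59×10²⁵/(4π×(2.51×10¹⁰)²) = 5780 W m⁻².
Energy balance: absorbed = emitted ⇒ πR²·S(1−A) = 4πR²·σT_eq⁴, so T_eq⁴ = S(1−A)/(4σ).
T_eq = [5780 × 0.67 / (4 × 5.67×10⁻⁸)]^(1/4) = (1.71×10¹⁰)^(1/4) = 362 K.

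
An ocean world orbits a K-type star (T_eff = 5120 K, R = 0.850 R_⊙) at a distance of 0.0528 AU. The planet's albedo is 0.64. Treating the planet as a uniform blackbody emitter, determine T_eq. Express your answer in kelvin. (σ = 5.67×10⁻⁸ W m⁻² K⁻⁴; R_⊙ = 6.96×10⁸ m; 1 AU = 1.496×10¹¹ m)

T_eq ≈ 767 K

R_⋆ = 0.850 × 6.96×10⁸ = 5.92×10⁸ m.
d = 0.0528 AU = 7.90×10⁹ m.
L = 4πR_⋆²σT_⋆⁴ = 4π(5.92×10⁸)² × 5.67×10⁻⁸ × (5120)⁴ = 1.71×10²⁶ W.
S = L/(4πd²) = 2.19×10⁵ W m⁻².
Energy balance: absorbed = emitted ⇒ πR²·S(1−A) = 4πR²·σT_eq⁴, so T_eq⁴ = S(1−A)/(4σ).
T_eq = [2.19×10⁵ × 0.36 / (4 × 5.67×10⁻⁸)]^(1/4) = (3.47×10¹¹)^(1/4) = 767 K.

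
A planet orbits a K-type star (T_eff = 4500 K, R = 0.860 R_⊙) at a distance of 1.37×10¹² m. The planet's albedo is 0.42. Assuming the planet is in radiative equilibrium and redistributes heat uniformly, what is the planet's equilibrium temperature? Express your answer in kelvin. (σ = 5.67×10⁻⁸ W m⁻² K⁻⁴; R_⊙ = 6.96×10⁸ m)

T_eq ≈ 58.0 K

R_⋆ = 0.860 × 6.96×10⁸ = 5.99×10⁸ m.
L = 4πR_⋆²σT_⋆⁴ = 4π(5.99×10⁸)² × 5.67×10⁻⁸ × (4500)⁴ = 1.05×10²⁶ W.
S = L/(4πd²) = 4.44 W m⁻².
Energy balance: absorbed = emitted ⇒ πR²·S(1−A) = 4πR²·σT_eq⁴, so T_eq⁴ = S(1−A)/(4σ).
T_eq = [4.44 × 0.58 / (4 × 5.67×10⁻⁸)]^(1/4) = (1.13×10⁷)^(1/4) = 58.0 K.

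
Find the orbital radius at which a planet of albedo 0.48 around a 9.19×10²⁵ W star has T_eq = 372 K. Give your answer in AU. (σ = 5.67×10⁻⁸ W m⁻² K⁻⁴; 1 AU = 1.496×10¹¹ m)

From T_eq⁴ = L(1−A)/(16πσd²): d = √[L(1−A)/(16πσT_eq⁴)].
d = √[9.19×10²⁵ × 0.52 / (16π × 5.67×10⁻⁸ × (372)⁴)] = 2.96×10¹⁰ m = 0.198 AU.

d ≈ 0.198 AU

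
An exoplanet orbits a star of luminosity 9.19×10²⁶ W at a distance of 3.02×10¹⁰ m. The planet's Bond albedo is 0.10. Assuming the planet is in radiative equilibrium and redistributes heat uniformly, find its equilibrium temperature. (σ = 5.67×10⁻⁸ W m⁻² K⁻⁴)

T_eq ≈ 751 K

Flux: S = L/(4πd²) = 9.19×10²⁶/(4π×(3.02×10¹⁰)²) = 8.02×10⁴ W m⁻².
Energy balance: absorbed = emitted ⇒ πR²·S(1−A) = 4πR²·σT_eq⁴, so T_eq⁴ = S(1−A)/(4σ).
T_eq = [8.02×10⁴ × 0.90 / (4 × 5.67×10⁻⁸)]^(1/4) = (3.18×10¹¹)^(1/4) = 751 K.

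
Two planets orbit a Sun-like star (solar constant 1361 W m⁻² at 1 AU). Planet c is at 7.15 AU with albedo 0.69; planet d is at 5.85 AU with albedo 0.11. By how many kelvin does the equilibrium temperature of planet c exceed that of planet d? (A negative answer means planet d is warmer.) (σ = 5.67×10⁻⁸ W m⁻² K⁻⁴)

ΔT ≈ -34.1 K

T_eq = [S₀(1−A)/(4σd²)]^(1/4), so T ∝ (1−A)^(1/4) / √d.
T₁ = [1361×0.31/(4×5.67×10⁻⁸×7.15²)]^(1/4) = 77.67 K.
T₂ = [1361×0.89/(4×5.67×10⁻⁸×5.85²)]^(1/4) = 111.77 K.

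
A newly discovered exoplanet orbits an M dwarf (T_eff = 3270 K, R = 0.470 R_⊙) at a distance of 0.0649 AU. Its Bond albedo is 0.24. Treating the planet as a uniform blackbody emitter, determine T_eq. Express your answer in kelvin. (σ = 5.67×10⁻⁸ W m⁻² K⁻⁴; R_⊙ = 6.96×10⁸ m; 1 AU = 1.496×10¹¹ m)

R_⋆ = 0.470 × 6.96×10⁸ = 3.27×10⁸ m.
d = 0.0649 AU = 9.71×10⁹ m.
L = 4πR_⋆²σT_⋆⁴ = 4π(3.27×10⁸)² × 5.67×10⁻⁸ × (3270)⁴ = 8.72×10²⁴ W.
S = L/(4πd²) = 7360 W m⁻².
Energy balance: absorbed = emitted ⇒ πR²·S(1−A) = 4πR²·σT_eq⁴, so T_eq⁴ = S(1−A)/(4σ).
T_eq = [7360 × 0.76 / (4 × 5.67×10⁻⁸)]^(1/4) = (2.47×10¹⁰)^(1/4) = 396 K.

T_eq ≈ 396 K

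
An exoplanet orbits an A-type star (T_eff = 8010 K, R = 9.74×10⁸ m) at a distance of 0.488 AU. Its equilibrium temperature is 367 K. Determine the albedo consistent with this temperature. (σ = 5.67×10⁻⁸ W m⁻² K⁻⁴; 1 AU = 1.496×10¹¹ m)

d = 0.488 AU = 7.30×10¹⁰ m.
L = 4πR_⋆²σT_⋆⁴ = 4π(9.74×10⁸)² × 5.67×10⁻⁸ × (8010)⁴ = 2.78×10²⁷ W.
S = L/(4πd²) = 4.15×10⁴ W m⁻².
From T_eq⁴ = S(1−A)/(4σ): 1−A = 4σT_eq⁴/S.
1−A = 4 × 5.67×10⁻⁸ × (367)⁴ / 4.15×10⁴ = 0.099.

A ≈ 0.90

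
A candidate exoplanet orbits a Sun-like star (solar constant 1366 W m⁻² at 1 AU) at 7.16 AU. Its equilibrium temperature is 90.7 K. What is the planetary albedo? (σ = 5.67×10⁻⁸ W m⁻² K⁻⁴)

Flux at 7.16 AU: S = 1366/7.16² = 26.6 W m⁻².
From T_eq⁴ = S(1−A)/(4σ): 1−A = 4σT_eq⁴/S.
1−A = 4 × 5.67×10⁻⁸ × (90.7)⁴ / 26.6 = 0.576.

A ≈ 0.42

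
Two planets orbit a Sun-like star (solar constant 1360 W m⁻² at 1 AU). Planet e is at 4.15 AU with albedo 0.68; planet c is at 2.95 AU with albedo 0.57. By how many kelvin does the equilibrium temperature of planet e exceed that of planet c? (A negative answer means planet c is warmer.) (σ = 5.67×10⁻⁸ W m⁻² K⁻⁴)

T_eq = [S₀(1−A)/(4σd²)]^(1/4), so T ∝ (1−A)^(1/4) / √d.
T₁ = [1360×0.32/(4×5.67×10⁻⁸×4.15²)]^(1/4) = 102.74 K.
T₂ = [1360×0.43/(4×5.67×10⁻⁸×2.95²)]^(1/4) = 131.20 K.

ΔT ≈ -28.5 K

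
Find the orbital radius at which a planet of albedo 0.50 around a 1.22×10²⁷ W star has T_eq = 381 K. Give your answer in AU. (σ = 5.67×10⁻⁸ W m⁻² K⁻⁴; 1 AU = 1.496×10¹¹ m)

d ≈ 0.674 AU

From T_eq⁴ = L(1−A)/(16πσd²): d = √[L(1−A)/(16πσT_eq⁴)].
d = √[1.22×10²⁷ × 0.50 / (16π × 5.67×10⁻⁸ × (381)⁴)] = 1.01×10¹¹ m = 0.674 AU.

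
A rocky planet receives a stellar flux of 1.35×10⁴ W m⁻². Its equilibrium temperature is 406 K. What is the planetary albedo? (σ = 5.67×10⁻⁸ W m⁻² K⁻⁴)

From T_eq⁴ = S(1−A)/(4σ): 1−A = 4σT_eq⁴/S.
1−A = 4 × 5.67×10⁻⁸ × (406)⁴ / 1.35×10⁴ = 0.456.

A ≈ 0.54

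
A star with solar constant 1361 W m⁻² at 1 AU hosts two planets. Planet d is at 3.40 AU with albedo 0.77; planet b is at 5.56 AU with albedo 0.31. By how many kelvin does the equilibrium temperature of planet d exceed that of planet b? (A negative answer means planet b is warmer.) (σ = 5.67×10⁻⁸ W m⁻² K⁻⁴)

T_eq = [S₀(1−A)/(4σd²)]^(1/4), so T ∝ (1−A)^(1/4) / √d.
T₁ = [1361×0.23/(4×5.67×10⁻⁸×3.40²)]^(1/4) = 104.53 K.
T₂ = [1361×0.69/(4×5.67×10⁻⁸×5.56²)]^(1/4) = 107.58 K.

ΔT ≈ -3.0 K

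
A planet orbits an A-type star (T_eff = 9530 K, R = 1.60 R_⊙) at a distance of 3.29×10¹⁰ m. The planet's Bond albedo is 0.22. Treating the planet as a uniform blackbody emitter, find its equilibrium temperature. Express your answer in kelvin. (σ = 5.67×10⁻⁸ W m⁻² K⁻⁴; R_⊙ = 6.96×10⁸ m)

R_⋆ = 1.60 × 6.96×10⁸ = 1.11×10⁹ m.
L = 4πR_⋆²σT_⋆⁴ = 4π(1.11×10⁹)² × 5.67×10⁻⁸ × (9530)⁴ = 7.29×10²⁷ W.
S = L/(4πd²) = 5.36×10⁵ W m⁻².
Energy balance: absorbed = emitted ⇒ πR²·S(1−A) = 4πR²·σT_eq⁴, so T_eq⁴ = S(1−A)/(4σ).
T_eq = [5.36×10⁵ × 0.78 / (4 × 5.67×10⁻⁸)]^(1/4) = (1.84×10¹²)^(1/4) = 1170 K.

T_eq ≈ 1170 K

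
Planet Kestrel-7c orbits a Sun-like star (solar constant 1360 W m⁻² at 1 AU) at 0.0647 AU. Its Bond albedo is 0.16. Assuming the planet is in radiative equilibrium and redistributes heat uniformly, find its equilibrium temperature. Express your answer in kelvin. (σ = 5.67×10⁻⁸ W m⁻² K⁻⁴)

T_eq ≈ 1050 K

Flux at 0.0647 AU: S = 1360/0.0647² = 3.25×10⁵ W m⁻².
Energy balance: absorbed = emitted ⇒ πR²·S(1−A) = 4πR²·σT_eq⁴, so T_eq⁴ = S(1−A)/(4σ).
T_eq = [3.25×10⁵ × 0.84 / (4 × 5.67×10⁻⁸)]^(1/4) = (1.20×10¹²)^(1/4) = 1050 K.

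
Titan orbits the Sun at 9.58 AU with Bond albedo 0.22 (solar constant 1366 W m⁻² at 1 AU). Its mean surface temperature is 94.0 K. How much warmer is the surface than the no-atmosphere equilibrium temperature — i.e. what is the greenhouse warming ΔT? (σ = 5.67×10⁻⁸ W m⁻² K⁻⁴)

ΔT ≈ 9.4 K

S = 1366/9.58² = 14.88 W m⁻².
T_eq = [S(1−A)/(4σ)]^(1/4) = [14.88×0.78/(4×5.67×10⁻⁸)]^(1/4) = 84.6 K.
ΔT = T_surf − T_eq = 94 − 84.6.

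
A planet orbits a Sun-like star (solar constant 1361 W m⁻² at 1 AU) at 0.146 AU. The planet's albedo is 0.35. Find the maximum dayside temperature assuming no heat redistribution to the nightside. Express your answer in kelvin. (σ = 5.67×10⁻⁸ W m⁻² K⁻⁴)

Flux at 0.146 AU: S = 1361/0.146² = 6.38×10⁴ W m⁻².
With no redistribution each surface element balances locally: S(1−A) = σT⁴.
T = [6.38×10⁴ × 0.65 / 5.67×10⁻⁸]^(1/4) = (7.32×10¹¹)^(1/4) = 925 K.

T_ss ≈ 925 K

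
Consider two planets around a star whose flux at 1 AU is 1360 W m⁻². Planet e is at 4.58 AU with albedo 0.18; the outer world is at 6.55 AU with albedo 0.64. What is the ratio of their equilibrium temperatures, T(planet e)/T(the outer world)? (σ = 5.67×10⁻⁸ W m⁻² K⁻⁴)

T_eq = [S₀(1−A)/(4σd²)]^(1/4), so T ∝ (1−A)^(1/4) / √d.
T₁ = [1360×0.82/(4×5.67×10⁻⁸×4.58²)]^(1/4) = 123.74 K.
T₂ = [1360×0.36/(4×5.67×10⁻⁸×6.55²)]^(1/4) = 84.22 K.

T₁/T₂ ≈ 1.469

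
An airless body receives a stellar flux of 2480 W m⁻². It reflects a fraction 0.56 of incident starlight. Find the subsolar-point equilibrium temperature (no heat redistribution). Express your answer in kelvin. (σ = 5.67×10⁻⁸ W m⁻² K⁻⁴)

At the subsolar point the surface absorbs S(1−A) and emits σT⁴ per unit area — no factor of 4, since only the local patch is in balance.
T = [2480 × 0.44 / 5.67×10⁻⁸]^(1/4) = (1.92×10¹⁰)^(1/4) = 372 K.

T_ss ≈ 372 K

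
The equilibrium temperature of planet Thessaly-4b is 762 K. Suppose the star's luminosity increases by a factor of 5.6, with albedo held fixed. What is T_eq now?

T_eq ≈ 1170 K

T_eq ∝ L^(1/4) · d^(−1/2).
T′ = 762 × 5.6^(1/4) = 1170 K.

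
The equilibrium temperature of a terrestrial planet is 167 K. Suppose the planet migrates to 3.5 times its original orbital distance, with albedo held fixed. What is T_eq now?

T_eq ∝ L^(1/4) · d^(−1/2).
T′ = 167 / 3.5^(1/2) = 89.3 K.

T_eq ≈ 89.3 K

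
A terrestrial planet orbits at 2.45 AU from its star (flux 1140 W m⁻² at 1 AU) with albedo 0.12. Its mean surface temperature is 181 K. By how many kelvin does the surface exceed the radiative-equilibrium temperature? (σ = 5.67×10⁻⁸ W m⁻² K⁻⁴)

S = 1140/2.45² = 189.9 W m⁻².
T_eq = [S(1−A)/(4σ)]^(1/4) = [189.9×0.88/(4×5.67×10⁻⁸)]^(1/4) = 164.8 K.
ΔT = T_surf − T_eq = 181 − 164.8.

ΔT ≈ 16.2 K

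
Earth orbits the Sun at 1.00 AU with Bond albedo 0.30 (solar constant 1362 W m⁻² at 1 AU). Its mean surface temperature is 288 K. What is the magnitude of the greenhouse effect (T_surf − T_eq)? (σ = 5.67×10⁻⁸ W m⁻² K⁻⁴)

ΔT ≈ 33.4 K

S = 1362/1.00² = 1362 W m⁻².
T_eq = [S(1−A)/(4σ)]^(1/4) = [1362×0.70/(4×5.67×10⁻⁸)]^(1/4) = 254.6 K.
ΔT = T_surf − T_eq = 288 − 254.6.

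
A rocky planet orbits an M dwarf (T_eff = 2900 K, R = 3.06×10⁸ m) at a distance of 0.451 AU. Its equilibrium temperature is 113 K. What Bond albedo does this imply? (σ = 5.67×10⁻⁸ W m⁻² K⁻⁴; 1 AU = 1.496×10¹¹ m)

A ≈ 0.55

d = 0.451 AU = 6.75×10¹⁰ m.
L = 4πR_⋆²σT_⋆⁴ = 4π(3.06×10⁸)² × 5.67×10⁻⁸ × (2900)⁴ = 4.72×10²⁴ W.
S = L/(4πd²) = 82.5 W m⁻².
From T_eq⁴ = S(1−A)/(4σ): 1−A = 4σT_eq⁴/S.
1−A = 4 × 5.67×10⁻⁸ × (113)⁴ / 82.5 = 0.448.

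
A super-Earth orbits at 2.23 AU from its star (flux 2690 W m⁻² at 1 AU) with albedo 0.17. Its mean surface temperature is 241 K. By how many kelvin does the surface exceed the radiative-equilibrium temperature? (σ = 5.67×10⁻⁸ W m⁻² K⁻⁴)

ΔT ≈ 30.1 K

S = 2690/2.23² = 540.9 W m⁻².
T_eq = [S(1−A)/(4σ)]^(1/4) = [540.9×0.83/(4×5.67×10⁻⁸)]^(1/4) = 210.9 K.
ΔT = T_surf − T_eq = 241 − 210.9.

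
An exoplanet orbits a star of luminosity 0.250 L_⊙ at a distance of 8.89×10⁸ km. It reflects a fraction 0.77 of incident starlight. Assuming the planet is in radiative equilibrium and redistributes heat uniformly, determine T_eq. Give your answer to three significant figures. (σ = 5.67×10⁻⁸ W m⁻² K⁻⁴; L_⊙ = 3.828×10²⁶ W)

T_eq ≈ 55.9 K

d = 8.89×10⁸ km = 8.89×10¹¹ m.
L = 0.250 × 3.828×10²⁶ = 9.57×10²⁵ W.
Flux: S = L/(4πd²) = 9.57×10²⁵/(4π×(8.89×10¹¹)²) = 9.64 W m⁻².
Energy balance: absorbed = emitted ⇒ πR²·S(1−A) = 4πR²·σT_eq⁴, so T_eq⁴ = S(1−A)/(4σ).
T_eq = [9.64 × 0.23 / (4 × 5.67×10⁻⁸)]^(1/4) = (9.77×10⁶)^(1/4) = 55.9 K.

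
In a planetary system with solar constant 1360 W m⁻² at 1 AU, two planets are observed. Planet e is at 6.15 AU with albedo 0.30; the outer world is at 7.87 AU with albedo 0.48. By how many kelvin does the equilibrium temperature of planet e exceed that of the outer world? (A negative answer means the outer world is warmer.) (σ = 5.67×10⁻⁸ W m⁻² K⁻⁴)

ΔT ≈ 18.4 K

T_eq = [S₀(1−A)/(4σd²)]^(1/4), so T ∝ (1−A)^(1/4) / √d.
T₁ = [1360×0.70/(4×5.67×10⁻⁸×6.15²)]^(1/4) = 102.64 K.
T₂ = [1360×0.52/(4×5.67×10⁻⁸×7.87²)]^(1/4) = 84.23 K.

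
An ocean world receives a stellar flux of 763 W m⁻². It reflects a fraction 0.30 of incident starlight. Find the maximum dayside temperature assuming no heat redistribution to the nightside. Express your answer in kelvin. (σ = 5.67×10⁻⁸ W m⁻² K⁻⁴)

With no redistribution each surface element balances locally: S(1−A) = σT⁴.
T = [763 × 0.70 / 5.67×10⁻⁸]^(1/4) = (9.42×10⁹)^(1/4) = 312 K.

T_ss ≈ 312 K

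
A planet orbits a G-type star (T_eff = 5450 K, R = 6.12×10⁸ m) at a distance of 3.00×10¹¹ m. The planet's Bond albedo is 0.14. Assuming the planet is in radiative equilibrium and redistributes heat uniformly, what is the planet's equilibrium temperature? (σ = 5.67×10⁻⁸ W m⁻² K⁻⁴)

T_eq ≈ 168 K

L = 4πR_⋆²σT_⋆⁴ = 4π(6.12×10⁸)² × 5.67×10⁻⁸ × (5450)⁴ = 2.35×10²⁶ W.
S = L/(4πd²) = 208 W m⁻².
Energy balance: absorbed = emitted ⇒ πR²·S(1−A) = 4πR²·σT_eq⁴, so T_eq⁴ = S(1−A)/(4σ).
T_eq = [208 × 0.86 / (4 × 5.67×10⁻⁸)]^(1/4) = (7.89×10⁸)^(1/4) = 168 K.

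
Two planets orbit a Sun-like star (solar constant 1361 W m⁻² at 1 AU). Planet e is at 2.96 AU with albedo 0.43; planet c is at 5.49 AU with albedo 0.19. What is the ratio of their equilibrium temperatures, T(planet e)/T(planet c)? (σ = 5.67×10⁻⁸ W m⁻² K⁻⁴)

T₁/T₂ ≈ 1.247

T_eq = [S₀(1−A)/(4σd²)]^(1/4), so T ∝ (1−A)^(1/4) / √d.
T₁ = [1361×0.57/(4×5.67×10⁻⁸×2.96²)]^(1/4) = 140.56 K.
T₂ = [1361×0.81/(4×5.67×10⁻⁸×5.49²)]^(1/4) = 112.69 K.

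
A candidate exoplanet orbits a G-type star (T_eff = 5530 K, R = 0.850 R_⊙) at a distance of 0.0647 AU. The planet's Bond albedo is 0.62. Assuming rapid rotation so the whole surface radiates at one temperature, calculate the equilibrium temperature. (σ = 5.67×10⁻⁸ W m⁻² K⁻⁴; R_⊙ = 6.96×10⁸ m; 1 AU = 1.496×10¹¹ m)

R_⋆ = 0.850 × 6.96×10⁸ = 5.92×10⁸ m.
d = 0.0647 AU = 9.68×10⁹ m.
L = 4πR_⋆²σT_⋆⁴ = 4π(5.92×10⁸)² × 5.67×10⁻⁸ × (5530)⁴ = 2.33×10²⁶ W.
S = L/(4πd²) = 1.98×10⁵ W m⁻².
Energy balance: absorbed = emitted ⇒ πR²·S(1−A) = 4πR²·σT_eq⁴, so T_eq⁴ = S(1−A)/(4σ).
T_eq = [1.98×10⁵ × 0.38 / (4 × 5.67×10⁻⁸)]^(1/4) = (3.32×10¹¹)^(1/4) = 759 K.

T_eq ≈ 759 K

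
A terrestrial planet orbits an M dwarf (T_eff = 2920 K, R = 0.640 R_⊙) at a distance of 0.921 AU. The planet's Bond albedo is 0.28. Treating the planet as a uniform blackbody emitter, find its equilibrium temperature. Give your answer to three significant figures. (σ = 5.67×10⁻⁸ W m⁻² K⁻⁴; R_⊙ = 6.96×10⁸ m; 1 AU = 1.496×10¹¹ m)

R_⋆ = 0.640 × 6.96×10⁸ = 4.45×10⁸ m.
d = 0.921 AU = 1.38×10¹¹ m.
L = 4πR_⋆²σT_⋆⁴ = 4π(4.45×10⁸)² × 5.67×10⁻⁸ × (2920)⁴ = 1.03×10²⁵ W.
S = L/(4πd²) = 43.1 W m⁻².
Energy balance: absorbed = emitted ⇒ πR²·S(1−A) = 4πR²·σT_eq⁴, so T_eq⁴ = S(1−A)/(4σ).
T_eq = [43.1 × 0.72 / (4 × 5.67×10⁻⁸)]^(1/4) = (1.37×10⁸)^(1/4) = 108 K.

T_eq ≈ 108 K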